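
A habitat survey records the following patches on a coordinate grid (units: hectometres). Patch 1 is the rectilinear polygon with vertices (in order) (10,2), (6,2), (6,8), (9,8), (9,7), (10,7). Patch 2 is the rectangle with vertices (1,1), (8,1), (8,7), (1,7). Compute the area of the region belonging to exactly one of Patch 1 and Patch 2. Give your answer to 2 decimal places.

45.00

|Patch 1| = 23, |Patch 2| = 42, |Patch 1∩Patch 2| = 10.
|Patch 1 △ Patch 2| = |Patch 1| + |Patch 2| − 2·|Patch 1∩Patch 2| = 23 + 42 − 20 = 45.00.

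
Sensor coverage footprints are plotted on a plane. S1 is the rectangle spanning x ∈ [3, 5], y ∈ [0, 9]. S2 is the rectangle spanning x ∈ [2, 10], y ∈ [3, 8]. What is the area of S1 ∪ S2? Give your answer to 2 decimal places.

By inclusion–exclusion:
Individual areas: |S1| = 18, |S2| = 40.
|S1∩S2|: x∈[3,5], y∈[3,8] → 2·5 = 10.
|S1 ∪ S2| = 58 − 10 = 48.00.

48.00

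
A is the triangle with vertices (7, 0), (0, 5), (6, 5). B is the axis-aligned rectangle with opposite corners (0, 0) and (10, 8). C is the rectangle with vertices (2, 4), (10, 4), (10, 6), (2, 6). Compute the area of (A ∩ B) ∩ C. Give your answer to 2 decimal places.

The region (A ∩ B) ∩ C is the polygon with vertices (6,5), (6.2,4), (2,4), (2,5).
By the shoelace formula its area is 4.10.

4.10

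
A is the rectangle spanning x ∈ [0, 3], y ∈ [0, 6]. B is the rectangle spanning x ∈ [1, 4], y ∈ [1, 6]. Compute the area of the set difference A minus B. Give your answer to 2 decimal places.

8.00

|A∩B|: x∈[1,3], y∈[1,6] → 2·5 = 10.
|A| = 18.
|A ∖ B| = |A| − |A∩B| = 18 − 10 = 8.00.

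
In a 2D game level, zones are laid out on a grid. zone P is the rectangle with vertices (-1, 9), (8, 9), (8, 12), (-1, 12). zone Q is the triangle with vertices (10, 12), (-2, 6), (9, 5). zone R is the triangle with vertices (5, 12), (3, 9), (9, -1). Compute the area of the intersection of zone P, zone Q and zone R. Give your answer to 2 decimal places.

The intersection is the polygon with vertices (4,9), (5.667,9.833), (5.923,9).
By the shoelace formula its area is 0.80.

0.80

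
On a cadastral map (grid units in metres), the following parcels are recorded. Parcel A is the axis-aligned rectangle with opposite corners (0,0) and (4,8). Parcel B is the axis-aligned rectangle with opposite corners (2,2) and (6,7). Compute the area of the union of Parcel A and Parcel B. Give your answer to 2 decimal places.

42.00

By inclusion–exclusion:
Individual areas: |Parcel A| = 32, |Parcel B| = 20.
|Parcel A∩Parcel B|: x∈[2,4], y∈[2,7] → 2·5 = 10.
|Parcel A ∪ Parcel B| = 52 − 10 = 42.00.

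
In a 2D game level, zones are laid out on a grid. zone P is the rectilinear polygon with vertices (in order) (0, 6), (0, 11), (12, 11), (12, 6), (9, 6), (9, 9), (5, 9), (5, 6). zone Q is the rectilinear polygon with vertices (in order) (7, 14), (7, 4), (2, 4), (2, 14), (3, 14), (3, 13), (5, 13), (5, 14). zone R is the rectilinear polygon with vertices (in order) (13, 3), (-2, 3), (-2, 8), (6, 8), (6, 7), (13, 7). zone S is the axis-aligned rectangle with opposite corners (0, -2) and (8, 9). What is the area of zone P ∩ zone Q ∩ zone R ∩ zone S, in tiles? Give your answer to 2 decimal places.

6.00

The intersection is the polygon with vertices (2,6), (2,8), (5,8), (5,6).
By the shoelace formula its area is 6.00.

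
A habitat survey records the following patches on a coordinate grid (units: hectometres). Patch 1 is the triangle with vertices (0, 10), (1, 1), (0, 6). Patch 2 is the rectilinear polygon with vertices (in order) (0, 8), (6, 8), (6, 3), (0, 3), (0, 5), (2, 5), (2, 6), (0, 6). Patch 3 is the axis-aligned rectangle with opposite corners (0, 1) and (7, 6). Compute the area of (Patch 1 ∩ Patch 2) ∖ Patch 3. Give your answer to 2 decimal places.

|Patch 1 ∩ Patch 2| = 1.2.
|(Patch 1 ∩ Patch 2) ∩ Patch 3| = 0.5333.
|(Patch 1 ∩ Patch 2) ∖ Patch 3| = 1.2 − 0.5333 = 0.67.

0.67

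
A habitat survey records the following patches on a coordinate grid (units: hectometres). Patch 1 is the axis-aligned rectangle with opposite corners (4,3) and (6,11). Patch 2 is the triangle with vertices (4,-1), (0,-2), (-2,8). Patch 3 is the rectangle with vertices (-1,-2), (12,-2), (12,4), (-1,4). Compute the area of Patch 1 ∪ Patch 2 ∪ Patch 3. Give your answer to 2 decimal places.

By inclusion–exclusion:
Individual areas: |Patch 1| = 16, |Patch 2| = 21, |Patch 3| = 78.
|Patch 1∩Patch 2| = 0.
|Patch 1∩Patch 3|: x∈[4,6], y∈[3,4] → 2·1 = 2.
|Patch 2∩Patch 3| = 17.1667.
|Patch 1∩Patch 2∩Patch 3| = 0.
|Patch 1 ∪ Patch 2 ∪ Patch 3| = 115 − 19.1667 + 0 = 95.83.

95.83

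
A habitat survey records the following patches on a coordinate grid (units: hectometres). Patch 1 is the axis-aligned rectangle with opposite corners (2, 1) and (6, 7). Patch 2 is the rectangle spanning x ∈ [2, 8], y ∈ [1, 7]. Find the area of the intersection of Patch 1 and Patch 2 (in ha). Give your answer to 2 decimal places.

|Patch 1∩Patch 2|: x∈[2,6], y∈[1,7] → 4·6 = 24.

24.00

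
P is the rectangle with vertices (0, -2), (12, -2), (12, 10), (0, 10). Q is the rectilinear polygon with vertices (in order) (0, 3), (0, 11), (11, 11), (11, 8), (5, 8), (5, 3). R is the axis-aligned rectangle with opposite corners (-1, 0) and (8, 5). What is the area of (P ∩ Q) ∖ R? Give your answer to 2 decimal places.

37.00

|P ∩ Q| = 47.
|(P ∩ Q) ∩ R| = 10.
|(P ∩ Q) ∖ R| = 47 − 10 = 37.00.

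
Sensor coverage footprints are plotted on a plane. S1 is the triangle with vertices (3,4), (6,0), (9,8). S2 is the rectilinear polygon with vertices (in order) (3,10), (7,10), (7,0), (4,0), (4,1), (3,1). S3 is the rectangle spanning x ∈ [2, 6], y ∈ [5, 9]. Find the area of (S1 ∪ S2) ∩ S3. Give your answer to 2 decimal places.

12.00

The region (S1 ∪ S2) ∩ S3 is the polygon with vertices (3,9), (6,9), (6,5), (3,5).
By the shoelace formula its area is 12.00.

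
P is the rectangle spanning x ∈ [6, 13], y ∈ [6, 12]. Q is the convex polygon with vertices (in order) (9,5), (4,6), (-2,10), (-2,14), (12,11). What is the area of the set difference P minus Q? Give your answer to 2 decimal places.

|P| = 42, |P∩Q| = 27.4167.
|P ∖ Q| = |P| − |P∩Q| = 42 − 27.4167 = 14.58.

14.58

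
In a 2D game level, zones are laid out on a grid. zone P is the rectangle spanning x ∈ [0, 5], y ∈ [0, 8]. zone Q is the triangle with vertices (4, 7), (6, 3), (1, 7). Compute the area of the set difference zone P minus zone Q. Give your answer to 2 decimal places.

34.60

|zone P| = 40, |zone P∩zone Q| = 5.4.
|zone P ∖ zone Q| = |zone P| − |zone P∩zone Q| = 40 − 5.4 = 34.60.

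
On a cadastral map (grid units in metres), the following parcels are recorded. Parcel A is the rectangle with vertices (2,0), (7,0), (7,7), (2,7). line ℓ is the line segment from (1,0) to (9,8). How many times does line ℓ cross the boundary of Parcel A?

2

The segment meets the boundary at (7,6), (2,1).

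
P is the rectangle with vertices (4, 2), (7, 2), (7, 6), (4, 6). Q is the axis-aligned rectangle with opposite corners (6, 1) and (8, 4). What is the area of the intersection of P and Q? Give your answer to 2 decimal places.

|P∩Q|: x∈[6,7], y∈[2,4] → 1·2 = 2.

2.00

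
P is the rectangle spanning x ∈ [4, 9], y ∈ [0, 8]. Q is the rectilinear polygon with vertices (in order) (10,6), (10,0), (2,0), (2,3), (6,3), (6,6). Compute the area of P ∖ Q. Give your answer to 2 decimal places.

|P| = 40, |P∩Q| = 24.
|P ∖ Q| = |P| − |P∩Q| = 40 − 24 = 16.00.

16.00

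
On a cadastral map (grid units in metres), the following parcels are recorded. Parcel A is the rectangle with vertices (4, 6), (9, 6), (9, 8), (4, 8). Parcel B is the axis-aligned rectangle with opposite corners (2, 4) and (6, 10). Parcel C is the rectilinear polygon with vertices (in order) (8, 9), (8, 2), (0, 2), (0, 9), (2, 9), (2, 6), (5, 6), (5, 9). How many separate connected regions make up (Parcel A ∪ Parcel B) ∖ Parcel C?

2

(Parcel A ∪ Parcel B) ∖ Parcel C splits into 2 disjoint pieces (area 2, area 13).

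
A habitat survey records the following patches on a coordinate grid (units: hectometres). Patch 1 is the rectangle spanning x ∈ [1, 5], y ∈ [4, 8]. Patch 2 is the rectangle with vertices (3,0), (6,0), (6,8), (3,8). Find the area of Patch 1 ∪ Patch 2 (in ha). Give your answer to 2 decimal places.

By inclusion–exclusion:
Individual areas: |Patch 1| = 16, |Patch 2| = 24.
|Patch 1∩Patch 2|: x∈[3,5], y∈[4,8] → 2·4 = 8.
|Patch 1 ∪ Patch 2| = 40 − 8 = 32.00.

32.00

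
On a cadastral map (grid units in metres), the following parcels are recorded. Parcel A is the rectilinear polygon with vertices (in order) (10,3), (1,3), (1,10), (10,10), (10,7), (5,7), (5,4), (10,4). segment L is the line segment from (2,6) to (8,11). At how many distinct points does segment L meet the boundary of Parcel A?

The segment meets the boundary at (6.8,10).

1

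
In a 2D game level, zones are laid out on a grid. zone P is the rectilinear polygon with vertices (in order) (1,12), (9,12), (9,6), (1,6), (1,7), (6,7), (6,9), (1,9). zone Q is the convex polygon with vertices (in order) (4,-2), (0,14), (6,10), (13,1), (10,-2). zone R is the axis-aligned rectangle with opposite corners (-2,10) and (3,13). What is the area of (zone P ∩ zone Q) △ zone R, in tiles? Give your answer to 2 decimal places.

29.21

|zone P ∩ zone Q| = 22.2143.
|(zone P ∩ zone Q) ∩ zone R| = 4.
|(zone P ∩ zone Q) △ zone R| = 22.2143 + 15 − 8 = 29.21.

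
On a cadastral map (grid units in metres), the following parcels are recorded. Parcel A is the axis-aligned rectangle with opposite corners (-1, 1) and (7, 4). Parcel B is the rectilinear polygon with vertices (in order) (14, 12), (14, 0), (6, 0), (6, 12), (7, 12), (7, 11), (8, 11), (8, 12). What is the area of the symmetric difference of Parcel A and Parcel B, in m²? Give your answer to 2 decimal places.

113.00

|Parcel A| = 24, |Parcel B| = 95, |Parcel A∩Parcel B| = 3.
|Parcel A △ Parcel B| = |Parcel A| + |Parcel B| − 2·|Parcel A∩Parcel B| = 24 + 95 − 6 = 113.00.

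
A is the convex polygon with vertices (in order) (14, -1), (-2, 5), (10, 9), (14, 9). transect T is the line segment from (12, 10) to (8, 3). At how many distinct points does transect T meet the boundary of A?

1

The segment meets the boundary at (11.429,9).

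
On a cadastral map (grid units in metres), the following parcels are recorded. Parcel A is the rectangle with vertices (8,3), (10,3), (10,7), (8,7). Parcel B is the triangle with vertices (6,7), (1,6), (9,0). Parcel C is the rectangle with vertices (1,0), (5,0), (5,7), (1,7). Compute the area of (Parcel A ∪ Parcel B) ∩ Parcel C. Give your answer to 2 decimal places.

The region (Parcel A ∪ Parcel B) ∩ Parcel C is the polygon with vertices (1,6), (5,6.8), (5,3).
By the shoelace formula its area is 7.60.

7.60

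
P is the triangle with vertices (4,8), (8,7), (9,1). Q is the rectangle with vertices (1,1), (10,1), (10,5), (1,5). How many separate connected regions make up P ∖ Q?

P ∖ Q is a single connected region.

1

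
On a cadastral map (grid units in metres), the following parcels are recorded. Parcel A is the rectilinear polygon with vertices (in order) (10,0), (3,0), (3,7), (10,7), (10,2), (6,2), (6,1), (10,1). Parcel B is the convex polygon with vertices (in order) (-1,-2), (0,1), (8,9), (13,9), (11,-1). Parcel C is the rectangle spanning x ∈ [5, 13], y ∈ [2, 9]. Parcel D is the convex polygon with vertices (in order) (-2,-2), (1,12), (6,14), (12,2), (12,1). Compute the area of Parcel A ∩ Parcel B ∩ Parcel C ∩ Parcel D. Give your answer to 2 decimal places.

24.25

The intersection is the polygon with vertices (9.5,7), (10,6), (10,2), (6,2), (5,2), (5,6), (6,7).
By the shoelace formula its area is 24.25.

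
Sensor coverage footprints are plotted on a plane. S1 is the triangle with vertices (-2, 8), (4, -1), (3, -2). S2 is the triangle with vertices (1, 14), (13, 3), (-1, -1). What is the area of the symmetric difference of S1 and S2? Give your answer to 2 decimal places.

|S1| = 7.5, |S2| = 101, |S1∩S2| = 4.4852.
|S1 △ S2| = |S1| + |S2| − 2·|S1∩S2| = 7.5 + 101 − 8.9704 = 99.53.

99.53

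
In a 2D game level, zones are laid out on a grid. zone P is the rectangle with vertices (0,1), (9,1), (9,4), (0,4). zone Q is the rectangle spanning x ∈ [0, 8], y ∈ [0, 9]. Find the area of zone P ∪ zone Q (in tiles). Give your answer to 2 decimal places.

75.00

By inclusion–exclusion:
Individual areas: |zone P| = 27, |zone Q| = 72.
|zone P∩zone Q|: x∈[0,8], y∈[1,4] → 8·3 = 24.
|zone P ∪ zone Q| = 99 − 24 = 75.00.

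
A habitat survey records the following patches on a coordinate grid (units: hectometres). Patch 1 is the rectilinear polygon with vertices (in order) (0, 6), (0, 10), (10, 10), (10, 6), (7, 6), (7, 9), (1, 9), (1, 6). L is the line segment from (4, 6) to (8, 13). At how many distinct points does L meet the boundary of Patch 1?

2

The segment meets the boundary at (6.286,10), (5.714,9).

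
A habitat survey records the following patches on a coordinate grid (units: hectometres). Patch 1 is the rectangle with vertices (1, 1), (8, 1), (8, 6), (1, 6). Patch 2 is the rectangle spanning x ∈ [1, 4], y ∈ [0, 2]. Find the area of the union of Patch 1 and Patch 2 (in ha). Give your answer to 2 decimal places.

By inclusion–exclusion:
Individual areas: |Patch 1| = 35, |Patch 2| = 6.
|Patch 1∩Patch 2|: x∈[1,4], y∈[1,2] → 3·1 = 3.
|Patch 1 ∪ Patch 2| = 41 − 3 = 38.00.

38.00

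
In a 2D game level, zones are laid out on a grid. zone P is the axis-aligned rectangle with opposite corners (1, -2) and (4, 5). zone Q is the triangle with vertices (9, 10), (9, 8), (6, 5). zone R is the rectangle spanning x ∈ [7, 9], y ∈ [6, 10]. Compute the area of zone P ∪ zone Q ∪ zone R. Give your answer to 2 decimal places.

By inclusion–exclusion:
Individual areas: |zone P| = 21, |zone Q| = 3, |zone R| = 8.
|zone P∩zone Q| = 0.
|zone P∩zone R| = 0 (no overlap).
|zone Q∩zone R| = 2.6667.
|zone P∩zone Q∩zone R| = 0.
|zone P ∪ zone Q ∪ zone R| = 32 − 2.6667 + 0 = 29.33.

29.33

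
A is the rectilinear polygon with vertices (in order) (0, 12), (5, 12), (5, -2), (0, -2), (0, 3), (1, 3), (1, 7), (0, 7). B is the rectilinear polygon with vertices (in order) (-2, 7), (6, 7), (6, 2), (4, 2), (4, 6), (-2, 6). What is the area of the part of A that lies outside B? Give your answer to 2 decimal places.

58.00

|A| = 66, |A∩B| = 8.
|A ∖ B| = |A| − |A∩B| = 66 − 8 = 58.00.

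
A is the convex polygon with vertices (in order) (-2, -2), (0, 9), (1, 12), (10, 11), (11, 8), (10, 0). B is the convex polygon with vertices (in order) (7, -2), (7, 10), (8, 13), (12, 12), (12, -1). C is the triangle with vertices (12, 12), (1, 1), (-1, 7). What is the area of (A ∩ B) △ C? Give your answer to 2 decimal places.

|A ∩ B| = 39.4643.
|(A ∩ B) ∩ C| = 6.5317.
|(A ∩ B) △ C| = 39.4643 + 44 − 13.0634 = 70.40.

70.40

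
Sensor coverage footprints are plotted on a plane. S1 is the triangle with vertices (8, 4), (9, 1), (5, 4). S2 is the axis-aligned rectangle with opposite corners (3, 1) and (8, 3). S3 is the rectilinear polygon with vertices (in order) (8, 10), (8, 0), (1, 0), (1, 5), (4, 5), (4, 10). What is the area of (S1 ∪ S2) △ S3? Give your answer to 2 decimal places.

43.79

|S1 ∪ S2| = 13.4583.
|(S1 ∪ S2) ∩ S3| = 12.3333.
|(S1 ∪ S2) △ S3| = 13.4583 + 55 − 24.6667 = 43.79.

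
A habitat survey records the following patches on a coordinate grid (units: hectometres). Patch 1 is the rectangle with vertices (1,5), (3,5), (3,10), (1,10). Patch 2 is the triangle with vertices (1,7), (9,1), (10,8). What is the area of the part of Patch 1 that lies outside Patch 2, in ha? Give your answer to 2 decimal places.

|Patch 1| = 10, |Patch 1∩Patch 2| = 1.7222.
|Patch 1 ∖ Patch 2| = |Patch 1| − |Patch 1∩Patch 2| = 10 − 1.7222 = 8.28.

8.28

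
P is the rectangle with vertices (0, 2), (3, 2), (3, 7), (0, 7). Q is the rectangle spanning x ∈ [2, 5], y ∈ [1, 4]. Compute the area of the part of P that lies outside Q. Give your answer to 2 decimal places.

|P∩Q|: x∈[2,3], y∈[2,4] → 1·2 = 2.
|P| = 15.
|P ∖ Q| = |P| − |P∩Q| = 15 − 2 = 13.00.

13.00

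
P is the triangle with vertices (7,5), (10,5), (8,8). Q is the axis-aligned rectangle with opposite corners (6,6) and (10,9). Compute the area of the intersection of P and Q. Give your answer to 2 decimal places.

2.00

The intersection is the polygon with vertices (8,8), (9.333,6), (7.333,6).
By the shoelace formula its area is 2.00.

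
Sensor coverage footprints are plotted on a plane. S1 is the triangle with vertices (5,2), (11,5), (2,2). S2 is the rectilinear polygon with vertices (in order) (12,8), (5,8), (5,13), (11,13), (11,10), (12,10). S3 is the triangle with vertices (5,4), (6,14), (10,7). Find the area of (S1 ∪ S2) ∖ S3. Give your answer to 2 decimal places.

24.75

|S1 ∪ S2| = 36.5.
|(S1 ∪ S2) ∩ S3| = 11.75.
|(S1 ∪ S2) ∖ S3| = 36.5 − 11.75 = 24.75.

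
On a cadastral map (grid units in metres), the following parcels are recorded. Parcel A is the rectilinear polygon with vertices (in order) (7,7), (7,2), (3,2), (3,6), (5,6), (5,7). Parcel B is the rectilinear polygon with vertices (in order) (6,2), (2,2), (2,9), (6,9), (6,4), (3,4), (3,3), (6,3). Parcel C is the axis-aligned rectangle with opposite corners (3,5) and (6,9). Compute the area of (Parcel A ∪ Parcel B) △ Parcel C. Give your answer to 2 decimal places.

21.00

|Parcel A ∪ Parcel B| = 33.
|(Parcel A ∪ Parcel B) ∩ Parcel C| = 12.
|(Parcel A ∪ Parcel B) △ Parcel C| = 33 + 12 − 24 = 21.00.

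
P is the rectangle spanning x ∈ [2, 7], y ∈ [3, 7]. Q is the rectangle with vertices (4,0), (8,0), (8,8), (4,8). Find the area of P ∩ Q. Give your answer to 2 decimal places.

|P∩Q|: x∈[4,7], y∈[3,7] → 3·4 = 12.

12.00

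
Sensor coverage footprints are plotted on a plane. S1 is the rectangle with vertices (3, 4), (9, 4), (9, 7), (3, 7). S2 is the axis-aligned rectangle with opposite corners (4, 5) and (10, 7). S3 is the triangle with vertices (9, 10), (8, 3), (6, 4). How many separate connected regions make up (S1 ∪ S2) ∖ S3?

(S1 ∪ S2) ∖ S3 splits into 2 disjoint pieces (area 3.9286, area 11.25).

2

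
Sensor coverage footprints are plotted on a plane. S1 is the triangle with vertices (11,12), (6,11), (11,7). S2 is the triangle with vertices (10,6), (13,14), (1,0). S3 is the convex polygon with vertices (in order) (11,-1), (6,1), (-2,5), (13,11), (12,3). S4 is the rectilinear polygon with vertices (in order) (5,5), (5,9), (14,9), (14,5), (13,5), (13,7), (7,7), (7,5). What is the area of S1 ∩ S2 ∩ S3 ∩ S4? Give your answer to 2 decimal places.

The intersection is the polygon with vertices (11,8.667), (10.519,7.385), (8.627,8.898), (8.714,9), (11,9).
By the shoelace formula its area is 2.09.

2.09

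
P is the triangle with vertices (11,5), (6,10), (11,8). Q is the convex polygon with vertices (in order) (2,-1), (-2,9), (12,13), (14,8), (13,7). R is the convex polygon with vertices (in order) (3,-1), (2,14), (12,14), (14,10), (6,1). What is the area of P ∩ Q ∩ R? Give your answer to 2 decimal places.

6.88

The intersection is the polygon with vertices (11,8), (11,6.625), (10.235,5.765), (6,10).
By the shoelace formula its area is 6.88.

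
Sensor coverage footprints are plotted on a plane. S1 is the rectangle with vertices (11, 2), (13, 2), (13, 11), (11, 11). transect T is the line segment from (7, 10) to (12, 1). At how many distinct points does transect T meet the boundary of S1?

The segment meets the boundary at (11.444,2), (11,2.8).

2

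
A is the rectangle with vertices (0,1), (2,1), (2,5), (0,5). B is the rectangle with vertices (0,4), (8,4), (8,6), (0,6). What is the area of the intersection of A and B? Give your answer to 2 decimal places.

2.00

|A∩B|: x∈[0,2], y∈[4,5] → 2·1 = 2.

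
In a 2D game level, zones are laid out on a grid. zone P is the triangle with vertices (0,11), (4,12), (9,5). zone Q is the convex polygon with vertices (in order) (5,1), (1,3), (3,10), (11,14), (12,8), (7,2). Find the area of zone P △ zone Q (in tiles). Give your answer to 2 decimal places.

|zone P| = 16.5, |zone Q| = 84, |zone P∩zone Q| = 10.2779.
|zone P △ zone Q| = |zone P| + |zone Q| − 2·|zone P∩zone Q| = 16.5 + 84 − 20.5558 = 79.94.

79.94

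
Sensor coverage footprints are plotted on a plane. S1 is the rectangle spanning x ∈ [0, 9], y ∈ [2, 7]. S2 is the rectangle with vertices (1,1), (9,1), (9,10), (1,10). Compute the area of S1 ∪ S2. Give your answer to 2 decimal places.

By inclusion–exclusion:
Individual areas: |S1| = 45, |S2| = 72.
|S1∩S2|: x∈[1,9], y∈[2,7] → 8·5 = 40.
|S1 ∪ S2| = 117 − 40 = 77.00.

77.00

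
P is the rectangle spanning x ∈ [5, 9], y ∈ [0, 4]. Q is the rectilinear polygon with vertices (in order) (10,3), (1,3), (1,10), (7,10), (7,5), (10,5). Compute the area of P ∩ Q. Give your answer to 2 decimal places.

The intersection is the polygon with vertices (5,4), (9,4), (9,3), (5,3).
By the shoelace formula its area is 4.00.

4.00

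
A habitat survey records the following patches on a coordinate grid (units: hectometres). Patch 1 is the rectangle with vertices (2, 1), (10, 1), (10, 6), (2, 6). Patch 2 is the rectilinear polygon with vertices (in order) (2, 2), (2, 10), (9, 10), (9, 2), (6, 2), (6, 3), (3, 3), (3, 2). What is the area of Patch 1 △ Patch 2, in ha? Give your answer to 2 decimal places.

|Patch 1| = 40, |Patch 2| = 53, |Patch 1∩Patch 2| = 25.
|Patch 1 △ Patch 2| = |Patch 1| + |Patch 2| − 2·|Patch 1∩Patch 2| = 40 + 53 − 50 = 43.00.

43.00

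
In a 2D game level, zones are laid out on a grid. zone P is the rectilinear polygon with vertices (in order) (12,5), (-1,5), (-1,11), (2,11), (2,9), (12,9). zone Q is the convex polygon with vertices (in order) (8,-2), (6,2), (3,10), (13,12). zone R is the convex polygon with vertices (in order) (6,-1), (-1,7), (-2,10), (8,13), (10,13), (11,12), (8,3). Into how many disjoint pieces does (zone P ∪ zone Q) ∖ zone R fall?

(zone P ∪ zone Q) ∖ zone R splits into 3 disjoint pieces (area 27.3393, area 1.75, area 0.8167).

3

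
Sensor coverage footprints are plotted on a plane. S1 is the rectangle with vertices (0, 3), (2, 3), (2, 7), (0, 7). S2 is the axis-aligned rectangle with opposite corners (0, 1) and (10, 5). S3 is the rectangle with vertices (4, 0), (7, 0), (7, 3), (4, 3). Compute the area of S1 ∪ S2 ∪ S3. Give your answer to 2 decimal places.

47.00

By inclusion–exclusion:
Individual areas: |S1| = 8, |S2| = 40, |S3| = 9.
|S1∩S2|: x∈[0,2], y∈[3,5] → 2·2 = 4.
|S1∩S3| = 0 (no overlap).
|S2∩S3|: x∈[4,7], y∈[1,3] → 3·2 = 6.
|S1∩S2∩S3| = 0.
|S1 ∪ S2 ∪ S3| = 57 − 10 + 0 = 47.00.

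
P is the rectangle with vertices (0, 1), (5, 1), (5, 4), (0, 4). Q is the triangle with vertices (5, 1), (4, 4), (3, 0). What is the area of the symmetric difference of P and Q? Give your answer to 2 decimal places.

|P| = 15, |Q| = 3.5, |P∩Q| = 2.625.
|P △ Q| = |P| + |Q| − 2·|P∩Q| = 15 + 3.5 − 5.25 = 13.25.

13.25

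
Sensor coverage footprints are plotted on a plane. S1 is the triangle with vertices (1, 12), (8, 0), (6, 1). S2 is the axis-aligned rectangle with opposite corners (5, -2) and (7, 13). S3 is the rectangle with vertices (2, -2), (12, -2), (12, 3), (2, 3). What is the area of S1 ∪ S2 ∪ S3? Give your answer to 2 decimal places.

73.89

By inclusion–exclusion:
Individual areas: |S1| = 8.5, |S2| = 30, |S3| = 50.
|S1∩S2| = 4.0071.
|S1∩S3| = 3.2841.
|S2∩S3|: x∈[5,7], y∈[-2,3] → 2·5 = 10.
|S1∩S2∩S3| = 2.6769.
|S1 ∪ S2 ∪ S3| = 88.5 − 17.2912 + 2.6769 = 73.89.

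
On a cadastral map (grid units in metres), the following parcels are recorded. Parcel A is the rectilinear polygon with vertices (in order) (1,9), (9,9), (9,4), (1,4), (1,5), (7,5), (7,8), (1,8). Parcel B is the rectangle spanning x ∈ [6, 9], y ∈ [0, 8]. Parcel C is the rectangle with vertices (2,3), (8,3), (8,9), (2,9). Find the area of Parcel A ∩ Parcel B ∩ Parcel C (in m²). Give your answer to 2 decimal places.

5.00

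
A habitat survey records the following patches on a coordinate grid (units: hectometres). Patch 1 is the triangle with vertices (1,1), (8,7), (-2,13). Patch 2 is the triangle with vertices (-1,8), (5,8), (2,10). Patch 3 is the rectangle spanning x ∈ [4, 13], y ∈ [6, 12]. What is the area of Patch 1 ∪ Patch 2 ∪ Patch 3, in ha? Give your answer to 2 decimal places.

96.80

By inclusion–exclusion:
Individual areas: |Patch 1| = 51, |Patch 2| = 6, |Patch 3| = 54.
|Patch 1∩Patch 2| = 5.9821.
|Patch 1∩Patch 3| = 8.2167.
|Patch 2∩Patch 3| = 0.3333.
|Patch 1∩Patch 2∩Patch 3| = 0.3333.
|Patch 1 ∪ Patch 2 ∪ Patch 3| = 111 − 14.5321 + 0.3333 = 96.80.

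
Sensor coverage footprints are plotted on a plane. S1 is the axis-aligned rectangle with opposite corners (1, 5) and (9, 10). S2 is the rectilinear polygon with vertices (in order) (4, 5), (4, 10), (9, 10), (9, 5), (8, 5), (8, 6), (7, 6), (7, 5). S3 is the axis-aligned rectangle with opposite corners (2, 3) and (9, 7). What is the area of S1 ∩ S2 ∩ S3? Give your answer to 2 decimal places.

9.00

The intersection is the polygon with vertices (8,5), (8,6), (7,6), (7,5), (4,5), (4,7), (9,7), (9,5).
By the shoelace formula its area is 9.00.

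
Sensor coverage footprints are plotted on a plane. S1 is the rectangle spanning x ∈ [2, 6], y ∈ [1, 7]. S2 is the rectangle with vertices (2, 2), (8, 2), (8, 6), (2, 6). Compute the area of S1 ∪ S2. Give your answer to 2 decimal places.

By inclusion–exclusion:
Individual areas: |S1| = 24, |S2| = 24.
|S1∩S2|: x∈[2,6], y∈[2,6] → 4·4 = 16.
|S1 ∪ S2| = 48 − 16 = 32.00.

32.00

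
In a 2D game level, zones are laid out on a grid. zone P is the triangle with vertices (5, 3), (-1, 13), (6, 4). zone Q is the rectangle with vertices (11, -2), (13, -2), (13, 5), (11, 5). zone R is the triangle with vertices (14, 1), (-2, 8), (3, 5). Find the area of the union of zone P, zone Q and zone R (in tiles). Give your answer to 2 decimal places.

By inclusion–exclusion:
Individual areas: |zone P| = 8, |zone Q| = 14, |zone R| = 6.5.
|zone P∩zone Q| = 0.
|zone P∩zone R| = 1.3829.
|zone Q∩zone R| = 0.2955.
|zone P∩zone Q∩zone R| = 0.
|zone P ∪ zone Q ∪ zone R| = 28.5 − 1.6783 + 0 = 26.82.

26.82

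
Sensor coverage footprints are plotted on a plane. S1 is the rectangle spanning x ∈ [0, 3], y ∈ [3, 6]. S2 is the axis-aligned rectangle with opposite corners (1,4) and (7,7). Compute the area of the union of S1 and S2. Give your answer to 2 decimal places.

By inclusion–exclusion:
Individual areas: |S1| = 9, |S2| = 18.
|S1∩S2|: x∈[1,3], y∈[4,6] → 2·2 = 4.
|S1 ∪ S2| = 27 − 4 = 23.00.

23.00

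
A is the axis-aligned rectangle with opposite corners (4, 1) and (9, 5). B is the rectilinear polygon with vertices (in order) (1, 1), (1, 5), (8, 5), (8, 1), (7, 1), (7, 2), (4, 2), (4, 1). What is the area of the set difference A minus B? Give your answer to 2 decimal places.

7.00

|A| = 20, |A∩B| = 13.
|A ∖ B| = |A| − |A∩B| = 20 − 13 = 7.00.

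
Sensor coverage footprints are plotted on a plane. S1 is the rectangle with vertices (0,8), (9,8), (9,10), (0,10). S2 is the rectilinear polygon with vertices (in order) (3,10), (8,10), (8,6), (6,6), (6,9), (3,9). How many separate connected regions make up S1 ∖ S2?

S1 ∖ S2 splits into 2 disjoint pieces (area 2, area 9).

2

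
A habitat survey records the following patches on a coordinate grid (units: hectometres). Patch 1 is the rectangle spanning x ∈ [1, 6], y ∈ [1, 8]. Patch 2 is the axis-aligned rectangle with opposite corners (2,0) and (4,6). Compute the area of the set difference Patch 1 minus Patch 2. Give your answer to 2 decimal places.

25.00

|Patch 1∩Patch 2|: x∈[2,4], y∈[1,6] → 2·5 = 10.
|Patch 1| = 35.
|Patch 1 ∖ Patch 2| = |Patch 1| − |Patch 1∩Patch 2| = 35 − 10 = 25.00.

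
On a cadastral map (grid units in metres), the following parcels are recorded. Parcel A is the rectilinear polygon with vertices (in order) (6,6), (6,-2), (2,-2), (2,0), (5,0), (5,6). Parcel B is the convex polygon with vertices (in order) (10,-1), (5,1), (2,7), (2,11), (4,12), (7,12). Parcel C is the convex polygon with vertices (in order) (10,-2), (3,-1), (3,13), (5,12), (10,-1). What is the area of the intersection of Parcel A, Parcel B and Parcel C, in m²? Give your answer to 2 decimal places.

5.20

The intersection is the polygon with vertices (5,1), (5,6), (6,6), (6,0.6).
By the shoelace formula its area is 5.20.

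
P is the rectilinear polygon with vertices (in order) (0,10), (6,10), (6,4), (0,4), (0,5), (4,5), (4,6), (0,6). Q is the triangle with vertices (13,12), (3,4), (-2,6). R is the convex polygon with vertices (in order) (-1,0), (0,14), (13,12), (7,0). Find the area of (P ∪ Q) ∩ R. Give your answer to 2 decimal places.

46.53

|P ∪ Q| = 47.35.
|(P ∪ Q) ∩ R| = 46.53.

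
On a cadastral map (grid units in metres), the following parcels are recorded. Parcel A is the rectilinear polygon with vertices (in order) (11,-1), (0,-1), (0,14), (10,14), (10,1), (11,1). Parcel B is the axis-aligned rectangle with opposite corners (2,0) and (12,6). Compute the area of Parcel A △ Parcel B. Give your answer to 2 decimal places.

|Parcel A| = 152, |Parcel B| = 60, |Parcel A∩Parcel B| = 49.
|Parcel A △ Parcel B| = |Parcel A| + |Parcel B| − 2·|Parcel A∩Parcel B| = 152 + 60 − 98 = 114.00.

114.00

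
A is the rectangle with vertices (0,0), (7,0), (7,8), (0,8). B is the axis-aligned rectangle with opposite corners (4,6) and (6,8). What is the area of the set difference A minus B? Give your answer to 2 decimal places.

|A∩B|: x∈[4,6], y∈[6,8] → 2·2 = 4.
|A| = 56.
|A ∖ B| = |A| − |A∩B| = 56 − 4 = 52.00.

52.00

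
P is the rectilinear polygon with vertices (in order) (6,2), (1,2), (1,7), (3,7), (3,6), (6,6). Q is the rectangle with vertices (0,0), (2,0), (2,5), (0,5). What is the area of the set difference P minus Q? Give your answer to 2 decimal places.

|P| = 22, |P∩Q| = 3.
|P ∖ Q| = |P| − |P∩Q| = 22 − 3 = 19.00.

19.00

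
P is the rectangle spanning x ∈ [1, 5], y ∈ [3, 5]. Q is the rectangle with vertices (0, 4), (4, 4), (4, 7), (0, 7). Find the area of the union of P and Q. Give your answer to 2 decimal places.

By inclusion–exclusion:
Individual areas: |P| = 8, |Q| = 12.
|P∩Q|: x∈[1,4], y∈[4,5] → 3·1 = 3.
|P ∪ Q| = 20 − 3 = 17.00.

17.00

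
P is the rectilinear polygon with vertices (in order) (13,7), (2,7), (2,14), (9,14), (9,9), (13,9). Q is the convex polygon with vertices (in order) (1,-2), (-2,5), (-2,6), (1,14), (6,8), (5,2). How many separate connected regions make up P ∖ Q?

1

P ∖ Q is a single connected region.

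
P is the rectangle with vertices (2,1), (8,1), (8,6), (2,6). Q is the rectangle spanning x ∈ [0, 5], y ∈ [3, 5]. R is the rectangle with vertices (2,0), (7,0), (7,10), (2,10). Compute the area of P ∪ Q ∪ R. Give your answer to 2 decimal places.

59.00

By inclusion–exclusion:
Individual areas: |P| = 30, |Q| = 10, |R| = 50.
|P∩Q|: x∈[2,5], y∈[3,5] → 3·2 = 6.
|P∩R|: x∈[2,7], y∈[1,6] → 5·5 = 25.
|Q∩R|: x∈[2,5], y∈[3,5] → 3·2 = 6.
|P∩Q∩R| = 6.
|P ∪ Q ∪ R| = 90 − 37 + 6 = 59.00.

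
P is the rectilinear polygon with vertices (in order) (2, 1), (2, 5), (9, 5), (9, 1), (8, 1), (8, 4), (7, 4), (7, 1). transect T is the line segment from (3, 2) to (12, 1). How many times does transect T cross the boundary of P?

The segment meets the boundary at (9,1.333), (8,1.444), (7,1.556).

3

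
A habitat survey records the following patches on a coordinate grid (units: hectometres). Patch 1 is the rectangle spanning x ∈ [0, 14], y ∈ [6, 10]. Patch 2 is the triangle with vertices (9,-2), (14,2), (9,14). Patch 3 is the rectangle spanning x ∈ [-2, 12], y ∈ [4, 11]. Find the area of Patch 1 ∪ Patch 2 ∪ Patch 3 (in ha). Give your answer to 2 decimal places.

By inclusion–exclusion:
Individual areas: |Patch 1| = 56, |Patch 2| = 40, |Patch 3| = 98.
|Patch 1∩Patch 2| = 10.
|Patch 1∩Patch 3|: x∈[0,12], y∈[6,10] → 12·4 = 48.
|Patch 2∩Patch 3| = 17.325.
|Patch 1∩Patch 2∩Patch 3| = 9.8667.
|Patch 1 ∪ Patch 2 ∪ Patch 3| = 194 − 75.325 + 9.8667 = 128.54.

128.54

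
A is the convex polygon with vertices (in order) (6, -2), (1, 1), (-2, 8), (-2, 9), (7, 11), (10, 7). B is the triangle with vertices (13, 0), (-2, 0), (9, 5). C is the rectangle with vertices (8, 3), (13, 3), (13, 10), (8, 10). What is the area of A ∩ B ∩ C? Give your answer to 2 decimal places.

The intersection is the polygon with vertices (9,5), (9.071,4.911), (8.222,3), (8,3), (8,4.545).
By the shoelace formula its area is 1.10.

1.10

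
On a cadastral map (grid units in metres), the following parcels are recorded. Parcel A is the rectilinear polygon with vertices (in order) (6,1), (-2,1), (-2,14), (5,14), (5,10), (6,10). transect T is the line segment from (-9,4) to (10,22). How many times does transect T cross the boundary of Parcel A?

The segment meets the boundary at (1.556,14), (-2,10.632).

2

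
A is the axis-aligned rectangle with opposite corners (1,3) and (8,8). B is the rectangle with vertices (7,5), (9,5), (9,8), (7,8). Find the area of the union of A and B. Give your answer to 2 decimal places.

38.00

By inclusion–exclusion:
Individual areas: |A| = 35, |B| = 6.
|A∩B|: x∈[7,8], y∈[5,8] → 1·3 = 3.
|A ∪ B| = 41 − 3 = 38.00.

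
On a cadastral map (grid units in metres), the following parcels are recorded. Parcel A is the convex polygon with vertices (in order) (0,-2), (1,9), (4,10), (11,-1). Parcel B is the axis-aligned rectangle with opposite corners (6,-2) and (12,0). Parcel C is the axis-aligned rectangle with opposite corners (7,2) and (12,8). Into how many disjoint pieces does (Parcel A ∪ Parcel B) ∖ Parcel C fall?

1

(Parcel A ∪ Parcel B) ∖ Parcel C is a single connected region.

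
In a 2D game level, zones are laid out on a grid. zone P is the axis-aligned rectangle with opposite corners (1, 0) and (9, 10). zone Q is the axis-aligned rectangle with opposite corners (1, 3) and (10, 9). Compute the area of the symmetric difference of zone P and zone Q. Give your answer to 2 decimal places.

38.00

|zone P∩zone Q|: x∈[1,9], y∈[3,9] → 8·6 = 48.
|zone P △ zone Q| = |zone P| + |zone Q| − 2·|zone P∩zone Q| = 80 + 54 − 96 = 38.00.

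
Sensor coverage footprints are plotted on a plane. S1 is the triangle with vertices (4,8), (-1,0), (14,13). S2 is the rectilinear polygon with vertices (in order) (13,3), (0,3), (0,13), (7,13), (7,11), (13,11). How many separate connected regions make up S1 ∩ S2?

1

S1 ∩ S2 is a single connected region.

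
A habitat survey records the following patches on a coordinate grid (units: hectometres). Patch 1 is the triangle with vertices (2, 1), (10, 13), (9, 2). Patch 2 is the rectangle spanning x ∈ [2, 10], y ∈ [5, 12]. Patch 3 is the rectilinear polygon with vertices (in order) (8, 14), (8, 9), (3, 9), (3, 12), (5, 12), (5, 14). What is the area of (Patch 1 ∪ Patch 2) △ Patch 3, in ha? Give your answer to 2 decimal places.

66.86

|Patch 1 ∪ Patch 2| = 75.8636.
|(Patch 1 ∪ Patch 2) ∩ Patch 3| = 15.
|(Patch 1 ∪ Patch 2) △ Patch 3| = 75.8636 + 21 − 30 = 66.86.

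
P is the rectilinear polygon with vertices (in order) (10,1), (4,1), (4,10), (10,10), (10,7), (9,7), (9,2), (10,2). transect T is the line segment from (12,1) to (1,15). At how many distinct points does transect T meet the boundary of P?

The segment meets the boundary at (4.929,10), (9,4.818).

2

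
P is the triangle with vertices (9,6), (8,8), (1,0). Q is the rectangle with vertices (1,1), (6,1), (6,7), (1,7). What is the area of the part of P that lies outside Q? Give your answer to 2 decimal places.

|P| = 11, |P∩Q| = 4.6815.
|P ∖ Q| = |P| − |P∩Q| = 11 − 4.6815 = 6.32.

6.32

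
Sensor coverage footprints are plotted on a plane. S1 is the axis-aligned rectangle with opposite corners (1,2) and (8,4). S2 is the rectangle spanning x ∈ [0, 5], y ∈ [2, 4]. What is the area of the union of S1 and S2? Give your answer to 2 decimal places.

16.00

By inclusion–exclusion:
Individual areas: |S1| = 14, |S2| = 10.
|S1∩S2|: x∈[1,5], y∈[2,4] → 4·2 = 8.
|S1 ∪ S2| = 24 − 8 = 16.00.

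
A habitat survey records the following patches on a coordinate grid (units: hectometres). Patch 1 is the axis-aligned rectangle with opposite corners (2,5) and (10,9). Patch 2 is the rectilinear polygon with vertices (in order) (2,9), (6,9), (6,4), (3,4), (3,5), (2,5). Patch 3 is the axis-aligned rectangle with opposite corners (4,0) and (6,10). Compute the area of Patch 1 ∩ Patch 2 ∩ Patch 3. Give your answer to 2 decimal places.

The intersection is the polygon with vertices (6,5), (4,5), (4,9), (6,9).
By the shoelace formula its area is 8.00.

8.00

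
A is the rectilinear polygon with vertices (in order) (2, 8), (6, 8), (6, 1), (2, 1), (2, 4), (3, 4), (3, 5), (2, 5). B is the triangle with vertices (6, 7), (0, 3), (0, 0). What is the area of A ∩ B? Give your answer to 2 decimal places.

The intersection is the polygon with vertices (2,4), (3,4), (3,5), (6,7), (2,2.333).
By the shoelace formula its area is 3.33.

3.33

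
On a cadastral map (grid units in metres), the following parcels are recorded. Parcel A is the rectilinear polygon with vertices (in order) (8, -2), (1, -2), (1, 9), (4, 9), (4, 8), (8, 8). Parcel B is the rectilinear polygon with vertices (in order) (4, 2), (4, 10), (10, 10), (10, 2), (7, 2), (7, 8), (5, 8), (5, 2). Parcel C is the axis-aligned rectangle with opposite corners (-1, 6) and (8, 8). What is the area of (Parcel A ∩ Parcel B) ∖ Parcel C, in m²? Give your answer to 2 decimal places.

8.00

|Parcel A ∩ Parcel B| = 12.
|(Parcel A ∩ Parcel B) ∩ Parcel C| = 4.
|(Parcel A ∩ Parcel B) ∖ Parcel C| = 12 − 4 = 8.00.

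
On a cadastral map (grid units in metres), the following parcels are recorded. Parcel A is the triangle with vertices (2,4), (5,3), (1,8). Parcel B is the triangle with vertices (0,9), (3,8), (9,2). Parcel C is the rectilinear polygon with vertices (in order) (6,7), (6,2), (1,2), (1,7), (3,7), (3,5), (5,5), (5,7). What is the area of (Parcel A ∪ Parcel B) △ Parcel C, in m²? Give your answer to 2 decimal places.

20.55

|Parcel A ∪ Parcel B| = 11.5.
|(Parcel A ∪ Parcel B) ∩ Parcel C| = 5.9742.
|(Parcel A ∪ Parcel B) △ Parcel C| = 11.5 + 21 − 11.9484 = 20.55.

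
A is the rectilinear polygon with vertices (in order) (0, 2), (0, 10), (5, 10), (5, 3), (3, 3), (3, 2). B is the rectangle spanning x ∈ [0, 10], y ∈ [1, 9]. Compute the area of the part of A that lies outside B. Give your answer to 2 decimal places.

5.00

|A| = 38, |A∩B| = 33.
|A ∖ B| = |A| − |A∩B| = 38 − 33 = 5.00.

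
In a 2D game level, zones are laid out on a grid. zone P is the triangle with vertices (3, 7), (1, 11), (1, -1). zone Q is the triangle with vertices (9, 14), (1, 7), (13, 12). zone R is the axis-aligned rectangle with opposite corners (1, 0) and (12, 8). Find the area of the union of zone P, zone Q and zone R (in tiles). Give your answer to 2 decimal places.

111.71

By inclusion–exclusion:
Individual areas: |zone P| = 12, |zone Q| = 22, |zone R| = 88.
|zone P∩zone Q| = 0.5277.
|zone P∩zone R| = 9.625.
|zone Q∩zone R| = 0.6286.
|zone P∩zone Q∩zone R| = 0.4889.
|zone P ∪ zone Q ∪ zone R| = 122 − 10.7813 + 0.4889 = 111.71.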